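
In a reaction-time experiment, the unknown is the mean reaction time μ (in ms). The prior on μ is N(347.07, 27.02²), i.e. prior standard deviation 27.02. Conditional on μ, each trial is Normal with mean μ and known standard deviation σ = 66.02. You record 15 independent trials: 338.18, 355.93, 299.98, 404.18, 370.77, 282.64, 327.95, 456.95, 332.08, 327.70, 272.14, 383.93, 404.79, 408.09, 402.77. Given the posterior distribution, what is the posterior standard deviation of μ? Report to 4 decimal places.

For Normal data with known variance σ², a Normal(μ₀, σ₀²) prior on μ is conjugate. Posterior precision = 1/σ₀² + n/σ²; posterior mean is the precision-weighted average of μ₀ and x̄.
σ₀² = 27.02² = 730.0804, σ² = 66.02² = 4358.6404; σ² + n·σ₀² = 4358.6404 + 15·730.0804 = 15309.8464.
Posterior precision = 1/σ₀² + n/σ² = 1/730.0804 + 15/4358.6404 = (σ² + n·σ₀²)/(σ₀²σ²) = 15309.8464/(730.0804·4358.6404); posterior variance σₙ² = σ₀²σ²/(σ² + n·σ₀²) = 730.0804·4358.6404/15309.8464 = 207.850415.
Posterior SD = √σₙ² = √(730.0804·4358.6404/15309.8464) = 14.4170.

14.4170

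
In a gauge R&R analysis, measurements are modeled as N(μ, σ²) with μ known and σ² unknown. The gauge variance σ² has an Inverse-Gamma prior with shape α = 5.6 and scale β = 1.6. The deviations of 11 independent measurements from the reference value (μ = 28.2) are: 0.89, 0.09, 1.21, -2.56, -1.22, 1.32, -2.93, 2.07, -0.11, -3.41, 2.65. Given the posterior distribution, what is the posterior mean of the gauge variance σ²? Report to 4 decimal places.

2.3159

With known mean μ and an Inverse-Gamma(α, β) prior on σ², the Normal likelihood is conjugate: posterior is Inv-Gamma(α + n/2, β + Σ(xᵢ−μ)²/2).
Σ(xᵢ−μ)² = (0.89)² + (0.09)² + (1.21)² + (-2.56)² + (-1.22)² + (1.32)² + (-2.93)² + (2.07)² + (-0.11)² + (-3.41)² + (2.65)² = 43.5812.
Posterior: Inv-Gamma(5.6 + 11/2, 1.6 + 43.5812/2) = Inv-Gamma(11.10, 23.39060).
E[σ²|data] = β/(α−1) = 23.39060/10.10 = 2.3159.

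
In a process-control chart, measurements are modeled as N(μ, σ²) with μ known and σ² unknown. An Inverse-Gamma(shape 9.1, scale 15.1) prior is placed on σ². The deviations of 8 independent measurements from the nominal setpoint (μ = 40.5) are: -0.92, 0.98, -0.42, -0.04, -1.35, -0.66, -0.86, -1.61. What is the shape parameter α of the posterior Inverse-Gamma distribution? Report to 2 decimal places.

With known mean μ and an Inverse-Gamma(α, β) prior on σ², the Normal likelihood is conjugate: posterior is Inv-Gamma(α + n/2, β + Σ(xᵢ−μ)²/2).
Σ(xᵢ−μ)² = (-0.92)² + (0.98)² + (-0.42)² + (-0.04)² + (-1.35)² + (-0.66)² + (-0.86)² + (-1.61)² = 7.5746.
Posterior: Inv-Gamma(9.1 + 8/2, 15.1 + 7.5746/2) = Inv-Gamma(13.10, 18.88730).
Posterior α = 13.10.

13.10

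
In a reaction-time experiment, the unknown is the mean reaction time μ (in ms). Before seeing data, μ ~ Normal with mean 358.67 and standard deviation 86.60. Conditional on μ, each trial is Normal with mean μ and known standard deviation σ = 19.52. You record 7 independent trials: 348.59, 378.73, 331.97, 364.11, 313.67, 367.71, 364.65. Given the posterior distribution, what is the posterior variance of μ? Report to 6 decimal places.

For Normal data with known variance σ², a Normal(μ₀, σ₀²) prior on μ is conjugate. Posterior precision = 1/σ₀² + n/σ²; posterior mean is the precision-weighted average of μ₀ and x̄.
σ₀² = 86.60² = 7499.56, σ² = 19.52² = 381.0304; σ² + n·σ₀² = 381.0304 + 7·7499.56 = 52877.9504.
Posterior precision = 1/σ₀² + n/σ² = 1/7499.56 + 7/381.0304 = (σ² + n·σ₀²)/(σ₀²σ²) = 52877.9504/(7499.56·381.0304); posterior variance σₙ² = σ₀²σ²/(σ² + n·σ₀²) = 7499.56·381.0304/52877.9504 = 54.040679.

54.040679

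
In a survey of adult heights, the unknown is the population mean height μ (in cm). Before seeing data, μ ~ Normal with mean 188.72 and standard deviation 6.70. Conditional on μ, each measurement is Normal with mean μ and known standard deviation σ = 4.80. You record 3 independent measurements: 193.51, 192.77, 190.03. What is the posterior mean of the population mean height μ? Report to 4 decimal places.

191.6091

For Normal data with known variance σ², a Normal(μ₀, σ₀²) prior on μ is conjugate. Posterior precision = 1/σ₀² + n/σ²; posterior mean is the precision-weighted average of μ₀ and x̄.
Σxᵢ = 193.51 + 192.77 + 190.03 = 576.31, so n·x̄ = 576.31.
σ₀² = 6.70² = 44.89, σ² = 4.80² = 23.04; σ² + n·σ₀² = 23.04 + 3·44.89 = 157.71.
Posterior mean = (μ₀/σ₀² + n·x̄/σ²)/(1/σ₀² + n/σ²) = (σ²·μ₀ + σ₀²·n·x̄)/(σ² + n·σ₀²) = (23.04·188.72 + 44.89·576.31)/157.71 = 30218.6647/157.71 = 191.6091.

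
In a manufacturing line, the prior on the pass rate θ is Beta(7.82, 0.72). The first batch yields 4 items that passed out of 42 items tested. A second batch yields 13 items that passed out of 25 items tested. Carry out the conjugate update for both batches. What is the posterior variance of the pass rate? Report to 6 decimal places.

The Beta prior is conjugate to a Binomial/Bernoulli likelihood; the update adds successes to α and failures to β.
After batch 1: Beta(7.82+4, 0.72+38) = Beta(11.82, 38.72).
After batch 2: Beta(11.82+13, 38.72+12) = Beta(24.82, 50.72).
Var = αβ/((α+β)²(α+β+1)) = 24.82·50.72/(75.54²·76.54) = 0.002882.

0.002882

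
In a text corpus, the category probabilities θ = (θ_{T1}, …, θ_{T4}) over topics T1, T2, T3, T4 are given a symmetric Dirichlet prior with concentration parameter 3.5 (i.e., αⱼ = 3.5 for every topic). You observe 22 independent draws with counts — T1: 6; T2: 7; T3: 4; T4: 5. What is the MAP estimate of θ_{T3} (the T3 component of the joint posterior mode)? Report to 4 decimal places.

The Dirichlet prior is conjugate to the Multinomial likelihood: each posterior αⱼ = prior αⱼ + observed count nⱼ.
Posterior concentration: (9.5, 10.5, 7.5, 8.5), total = 36.0.
Joint mode component: (α_{T3}−1)/(Σα−K) = 6.5/32.0 = 0.2031.

0.2031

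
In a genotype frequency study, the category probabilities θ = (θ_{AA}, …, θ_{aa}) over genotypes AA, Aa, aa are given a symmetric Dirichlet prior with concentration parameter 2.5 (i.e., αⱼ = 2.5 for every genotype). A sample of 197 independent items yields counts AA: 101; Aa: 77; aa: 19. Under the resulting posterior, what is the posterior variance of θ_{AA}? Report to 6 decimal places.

The Dirichlet prior is conjugate to the Multinomial likelihood: each posterior αⱼ = prior αⱼ + observed count nⱼ.
Posterior concentration: (103.5, 79.5, 21.5), total = 204.5.
Var[θ_j] = α_j(Σα−α_j)/((Σα)²(Σα+1)) = 103.5·101.0/(204.5²·205.5) = 0.001216.

0.001216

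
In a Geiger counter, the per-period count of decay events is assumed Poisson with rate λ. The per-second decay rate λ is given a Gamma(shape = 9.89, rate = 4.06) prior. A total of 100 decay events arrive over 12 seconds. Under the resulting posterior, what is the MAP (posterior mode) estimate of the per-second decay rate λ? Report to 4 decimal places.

With a Gamma(shape α, rate β) prior, the Poisson likelihood is conjugate: the posterior is Gamma(α + ΣXᵢ, β + n).
Posterior: Gamma(α+S, β+n) = Gamma(9.89+100, 4.06+12) = Gamma(109.89, 16.06).
Mode of Gamma(α,β) for α≥1 is (α−1)/β = 108.89/16.06 = 6.7802.

6.7802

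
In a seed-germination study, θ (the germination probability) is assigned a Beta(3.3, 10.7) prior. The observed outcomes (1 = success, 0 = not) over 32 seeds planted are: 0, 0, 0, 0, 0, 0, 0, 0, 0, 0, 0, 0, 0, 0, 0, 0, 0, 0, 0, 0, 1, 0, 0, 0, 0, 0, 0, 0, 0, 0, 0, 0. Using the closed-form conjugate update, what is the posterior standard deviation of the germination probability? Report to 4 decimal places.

The Beta prior is conjugate to a Binomial/Bernoulli likelihood; the update adds successes to α and failures to β.
Posterior: Beta(α+k, β+n−k) = Beta(3.3+1, 10.7+31) = Beta(4.3, 41.7).
Var = αβ/((α+β)²(α+β+1)) = 4.3·41.7/(46.0²·47.0) = 0.00180298; SD = √0.00180298 = 0.0425.

0.0425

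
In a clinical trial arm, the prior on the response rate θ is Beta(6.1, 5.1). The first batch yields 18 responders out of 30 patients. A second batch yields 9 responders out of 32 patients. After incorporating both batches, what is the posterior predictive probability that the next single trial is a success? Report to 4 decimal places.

The Beta prior is conjugate to a Binomial/Bernoulli likelihood; the update adds successes to α and failures to β.
After batch 1: Beta(6.1+18, 5.1+12) = Beta(24.1, 17.1).
After batch 2: Beta(24.1+9, 17.1+23) = Beta(33.1, 40.1).
For a single future Bernoulli trial, P(success | data) = α/(α+β) = 0.4522.

0.4522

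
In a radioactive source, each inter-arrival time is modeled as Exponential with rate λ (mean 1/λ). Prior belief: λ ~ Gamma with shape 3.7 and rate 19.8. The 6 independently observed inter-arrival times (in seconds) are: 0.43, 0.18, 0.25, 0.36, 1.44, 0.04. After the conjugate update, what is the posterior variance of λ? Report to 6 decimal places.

With a Gamma(shape α, rate β) prior on the exponential rate λ, the posterior after n observations with total T = Σxᵢ is Gamma(α+n, β+T).
Sum of observations T = 2.70 seconds; n = 6.
Posterior: Gamma(3.7+6, 19.8+2.70) = Gamma(9.7, 22.50).
Var = α/β² = 0.019160.

0.019160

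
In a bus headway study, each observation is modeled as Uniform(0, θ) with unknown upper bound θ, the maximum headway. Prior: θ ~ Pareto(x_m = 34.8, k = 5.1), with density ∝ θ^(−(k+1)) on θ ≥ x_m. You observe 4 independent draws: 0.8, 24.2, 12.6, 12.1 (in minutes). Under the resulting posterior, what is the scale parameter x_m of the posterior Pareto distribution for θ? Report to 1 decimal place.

A Pareto(scale x_m, shape k) prior on the upper bound θ of Uniform(0, θ) is conjugate: posterior is Pareto(max(x_m, max xᵢ), k + n).
Sample maximum = 24.2; prior scale x_m = 34.8 → posterior scale = max = 34.8.
Posterior shape = 5.1 + 4 = 9.1.
Posterior scale x_m = 34.8.

34.8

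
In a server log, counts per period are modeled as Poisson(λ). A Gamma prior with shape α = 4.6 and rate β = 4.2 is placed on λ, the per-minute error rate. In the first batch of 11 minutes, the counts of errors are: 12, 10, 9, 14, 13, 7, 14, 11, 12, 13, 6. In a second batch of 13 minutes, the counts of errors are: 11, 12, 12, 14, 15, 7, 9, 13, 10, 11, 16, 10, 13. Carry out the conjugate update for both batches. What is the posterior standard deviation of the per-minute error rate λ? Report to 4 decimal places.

With a Gamma(shape α, rate β) prior, the Poisson likelihood is conjugate: the posterior is Gamma(α + ΣXᵢ, β + n).
Batch 1: sum of counts S = 121 over n = 11 minutes.
After batch 1: Gamma(α+S, β+n) = Gamma(4.6+121, 4.2+11) = Gamma(125.6, 15.2).
Batch 2: sum of counts S = 153 over n = 13 minutes.
After batch 2: Gamma(α+S, β+n) = Gamma(125.6+153, 15.2+13) = Gamma(278.6, 28.2).
SD = √α/β = √278.6/28.2 = 0.5919.

0.5919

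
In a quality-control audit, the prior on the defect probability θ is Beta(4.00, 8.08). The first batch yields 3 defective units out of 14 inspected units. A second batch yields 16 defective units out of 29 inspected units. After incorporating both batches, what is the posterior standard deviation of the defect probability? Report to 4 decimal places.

The Beta prior is conjugate to a Binomial/Bernoulli likelihood; the update adds successes to α and failures to β.
After batch 1: Beta(4.00+3, 8.08+11) = Beta(7.00, 19.08).
After batch 2: Beta(7.00+16, 19.08+13) = Beta(23.00, 32.08).
Var = αβ/((α+β)²(α+β+1)) = 23.00·32.08/(55.08²·56.08) = 0.00433677; SD = √0.00433677 = 0.0659.

0.0659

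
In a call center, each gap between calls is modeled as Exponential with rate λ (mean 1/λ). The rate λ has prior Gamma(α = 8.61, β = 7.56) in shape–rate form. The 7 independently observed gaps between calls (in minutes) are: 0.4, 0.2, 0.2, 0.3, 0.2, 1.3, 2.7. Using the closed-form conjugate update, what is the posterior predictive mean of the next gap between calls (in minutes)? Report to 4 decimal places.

0.8802

With a Gamma(shape α, rate β) prior on the exponential rate λ, the posterior after n observations with total T = Σxᵢ is Gamma(α+n, β+T).
Sum of observations T = 5.3 minutes; n = 7.
Posterior: Gamma(8.61+7, 7.56+5.3) = Gamma(15.61, 12.86).
The predictive distribution for the next observation is Lomax; its mean is β/(α−1) = 12.86/14.61 = 0.8802.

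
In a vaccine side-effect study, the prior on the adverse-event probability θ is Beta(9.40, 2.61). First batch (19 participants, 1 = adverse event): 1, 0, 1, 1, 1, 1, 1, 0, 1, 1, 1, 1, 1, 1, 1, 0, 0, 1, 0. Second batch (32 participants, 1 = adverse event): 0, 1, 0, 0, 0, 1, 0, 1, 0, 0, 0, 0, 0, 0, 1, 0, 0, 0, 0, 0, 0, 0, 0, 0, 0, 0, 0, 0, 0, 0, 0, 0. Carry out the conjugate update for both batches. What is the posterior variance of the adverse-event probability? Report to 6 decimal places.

0.003839

The Beta prior is conjugate to a Binomial/Bernoulli likelihood; the update adds successes to α and failures to β.
After batch 1: Beta(9.40+14, 2.61+5) = Beta(23.40, 7.61).
After batch 2: Beta(23.40+4, 7.61+28) = Beta(27.40, 35.61).
Var = αβ/((α+β)²(α+β+1)) = 27.40·35.61/(63.01²·64.01) = 0.003839.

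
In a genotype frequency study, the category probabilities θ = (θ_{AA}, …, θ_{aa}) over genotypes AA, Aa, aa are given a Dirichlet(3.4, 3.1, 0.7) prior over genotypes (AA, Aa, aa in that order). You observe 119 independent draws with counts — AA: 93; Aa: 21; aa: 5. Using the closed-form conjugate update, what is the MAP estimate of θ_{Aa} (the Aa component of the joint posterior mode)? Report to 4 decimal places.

The Dirichlet prior is conjugate to the Multinomial likelihood: each posterior αⱼ = prior αⱼ + observed count nⱼ.
Posterior concentration: (96.4, 24.1, 5.7), total = 126.2.
Joint mode component: (α_{Aa}−1)/(Σα−K) = 23.1/123.2 = 0.1875.

0.1875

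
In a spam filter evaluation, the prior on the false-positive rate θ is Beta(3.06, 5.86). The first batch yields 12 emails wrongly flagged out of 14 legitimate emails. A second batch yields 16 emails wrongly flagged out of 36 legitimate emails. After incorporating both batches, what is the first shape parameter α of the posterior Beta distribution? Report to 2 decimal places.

31.06

The Beta prior is conjugate to a Binomial/Bernoulli likelihood; the update adds successes to α and failures to β.
After batch 1: Beta(3.06+12, 5.86+2) = Beta(15.06, 7.86).
After batch 2: Beta(15.06+16, 7.86+20) = Beta(31.06, 27.86).
Posterior α = 31.06.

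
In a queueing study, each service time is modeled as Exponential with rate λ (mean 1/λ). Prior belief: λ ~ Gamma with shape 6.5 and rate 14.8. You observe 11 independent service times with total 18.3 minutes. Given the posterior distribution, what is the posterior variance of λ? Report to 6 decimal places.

With a Gamma(shape α, rate β) prior on the exponential rate λ, the posterior after n observations with total T = Σxᵢ is Gamma(α+n, β+T).
Posterior: Gamma(6.5+11, 14.8+18.3) = Gamma(17.5, 33.1).
Var = α/β² = 0.015973.

0.015973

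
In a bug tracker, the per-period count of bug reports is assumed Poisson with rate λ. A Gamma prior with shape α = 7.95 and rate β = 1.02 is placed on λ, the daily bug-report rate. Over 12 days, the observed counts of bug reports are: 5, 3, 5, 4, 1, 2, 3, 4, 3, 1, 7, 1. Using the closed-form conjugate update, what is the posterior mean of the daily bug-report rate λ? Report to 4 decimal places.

3.6060

With a Gamma(shape α, rate β) prior, the Poisson likelihood is conjugate: the posterior is Gamma(α + ΣXᵢ, β + n).
Sum of counts S = 39 over n = 12 days.
Posterior: Gamma(α+S, β+n) = Gamma(7.95+39, 1.02+12) = Gamma(46.95, 13.02).
Posterior mean = α/β = 46.95/13.02 = 3.6060.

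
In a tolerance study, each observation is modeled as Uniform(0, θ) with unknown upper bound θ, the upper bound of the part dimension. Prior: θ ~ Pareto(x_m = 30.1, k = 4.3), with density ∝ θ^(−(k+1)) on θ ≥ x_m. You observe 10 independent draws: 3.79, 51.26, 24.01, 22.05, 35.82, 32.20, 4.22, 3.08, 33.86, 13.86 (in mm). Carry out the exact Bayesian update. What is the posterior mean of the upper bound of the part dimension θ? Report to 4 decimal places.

A Pareto(scale x_m, shape k) prior on the upper bound θ of Uniform(0, θ) is conjugate: posterior is Pareto(max(x_m, max xᵢ), k + n).
Sample maximum = 51.26; prior scale x_m = 30.1 → posterior scale = max = 51.26.
Posterior shape = 4.3 + 10 = 14.3.
E[θ|data] = k·x_m/(k−1) = 14.3·51.26/13.3 = 55.1141.

55.1141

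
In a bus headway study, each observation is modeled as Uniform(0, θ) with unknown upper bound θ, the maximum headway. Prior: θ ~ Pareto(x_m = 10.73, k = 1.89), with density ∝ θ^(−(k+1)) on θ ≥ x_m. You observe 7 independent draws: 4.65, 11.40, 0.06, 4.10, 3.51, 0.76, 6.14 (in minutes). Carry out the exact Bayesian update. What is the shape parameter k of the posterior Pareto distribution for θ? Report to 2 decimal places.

A Pareto(scale x_m, shape k) prior on the upper bound θ of Uniform(0, θ) is conjugate: posterior is Pareto(max(x_m, max xᵢ), k + n).
Sample maximum = 11.40; prior scale x_m = 10.73 → posterior scale = max = 11.40.
Posterior shape = 1.89 + 7 = 8.89.
Posterior shape k = 8.89.

8.89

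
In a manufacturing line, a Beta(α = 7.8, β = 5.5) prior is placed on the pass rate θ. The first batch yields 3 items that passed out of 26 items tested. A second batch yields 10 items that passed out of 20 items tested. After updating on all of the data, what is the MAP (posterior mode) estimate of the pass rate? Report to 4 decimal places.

0.3455

The Beta prior is conjugate to a Binomial/Bernoulli likelihood; the update adds successes to α and failures to β.
After batch 1: Beta(7.8+3, 5.5+23) = Beta(10.8, 28.5).
After batch 2: Beta(10.8+10, 28.5+10) = Beta(20.8, 38.5).
Mode of Beta(a,b) for a,b>1 is (a−1)/(a+b−2) = 19.8/57.3 = 0.3455.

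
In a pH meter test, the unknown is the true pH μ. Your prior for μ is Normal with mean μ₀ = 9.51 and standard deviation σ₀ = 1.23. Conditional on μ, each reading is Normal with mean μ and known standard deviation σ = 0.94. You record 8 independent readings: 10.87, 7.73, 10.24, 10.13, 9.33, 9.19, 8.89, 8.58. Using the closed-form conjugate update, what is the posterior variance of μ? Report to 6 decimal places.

For Normal data with known variance σ², a Normal(μ₀, σ₀²) prior on μ is conjugate. Posterior precision = 1/σ₀² + n/σ²; posterior mean is the precision-weighted average of μ₀ and x̄.
σ₀² = 1.23² = 1.5129, σ² = 0.94² = 0.8836; σ² + n·σ₀² = 0.8836 + 8·1.5129 = 12.9868.
Posterior precision = 1/σ₀² + n/σ² = 1/1.5129 + 8/0.8836 = (σ² + n·σ₀²)/(σ₀²σ²) = 12.9868/(1.5129·0.8836); posterior variance σₙ² = σ₀²σ²/(σ² + n·σ₀²) = 1.5129·0.8836/12.9868 = 0.102935.

0.102935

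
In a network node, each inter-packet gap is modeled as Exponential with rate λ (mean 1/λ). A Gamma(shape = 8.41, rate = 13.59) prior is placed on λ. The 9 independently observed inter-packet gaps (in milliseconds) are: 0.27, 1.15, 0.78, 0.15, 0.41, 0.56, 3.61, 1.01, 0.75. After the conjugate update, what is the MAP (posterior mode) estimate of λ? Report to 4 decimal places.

With a Gamma(shape α, rate β) prior on the exponential rate λ, the posterior after n observations with total T = Σxᵢ is Gamma(α+n, β+T).
Sum of observations T = 8.69 milliseconds; n = 9.
Posterior: Gamma(8.41+9, 13.59+8.69) = Gamma(17.41, 22.28).
Mode = (α−1)/β = 0.7365.

0.7365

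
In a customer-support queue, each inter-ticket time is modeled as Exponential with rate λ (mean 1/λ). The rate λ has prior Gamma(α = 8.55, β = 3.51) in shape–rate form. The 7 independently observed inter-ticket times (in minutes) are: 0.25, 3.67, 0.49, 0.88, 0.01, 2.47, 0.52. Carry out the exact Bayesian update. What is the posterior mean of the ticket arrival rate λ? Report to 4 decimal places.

1.3178

With a Gamma(shape α, rate β) prior on the exponential rate λ, the posterior after n observations with total T = Σxᵢ is Gamma(α+n, β+T).
Sum of observations T = 8.29 minutes; n = 7.
Posterior: Gamma(8.55+7, 3.51+8.29) = Gamma(15.55, 11.80).
Posterior mean of λ = α/β = 15.55/11.80 = 1.3178.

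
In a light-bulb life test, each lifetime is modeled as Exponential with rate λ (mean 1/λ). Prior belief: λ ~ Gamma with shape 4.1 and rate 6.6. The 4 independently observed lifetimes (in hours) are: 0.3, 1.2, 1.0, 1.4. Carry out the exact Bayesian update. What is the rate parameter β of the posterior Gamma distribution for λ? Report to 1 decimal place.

10.5

With a Gamma(shape α, rate β) prior on the exponential rate λ, the posterior after n observations with total T = Σxᵢ is Gamma(α+n, β+T).
Sum of observations T = 3.9 hours; n = 4.
Posterior: Gamma(4.1+4, 6.6+3.9) = Gamma(8.1, 10.5).
Posterior β = 10.5.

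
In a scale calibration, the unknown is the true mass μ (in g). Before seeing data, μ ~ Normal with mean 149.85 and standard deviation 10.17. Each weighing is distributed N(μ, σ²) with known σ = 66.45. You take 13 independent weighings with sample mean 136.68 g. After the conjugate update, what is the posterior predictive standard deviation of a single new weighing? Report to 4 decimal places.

For Normal data with known variance σ², a Normal(μ₀, σ₀²) prior on μ is conjugate. Posterior precision = 1/σ₀² + n/σ²; posterior mean is the precision-weighted average of μ₀ and x̄.
σ₀² = 10.17² = 103.4289, σ² = 66.45² = 4415.6025; σ² + n·σ₀² = 4415.6025 + 13·103.4289 = 5760.1782.
Posterior precision = 1/σ₀² + n/σ² = 1/103.4289 + 13/4415.6025 = (σ² + n·σ₀²)/(σ₀²σ²) = 5760.1782/(103.4289·4415.6025); posterior variance σₙ² = σ₀²σ²/(σ² + n·σ₀²) = 103.4289·4415.6025/5760.1782 = 79.285899.
Predictive variance for one new observation = σₙ² + σ² = 103.4289·4415.6025/5760.1782 + 4415.6025 = σ²·(σ₀² + 5760.1782)/5760.1782 = 4415.6025·5863.6071/5760.1782 = 4494.888399; SD = √(4415.6025·5863.6071/5760.1782) = 67.0439.

67.0439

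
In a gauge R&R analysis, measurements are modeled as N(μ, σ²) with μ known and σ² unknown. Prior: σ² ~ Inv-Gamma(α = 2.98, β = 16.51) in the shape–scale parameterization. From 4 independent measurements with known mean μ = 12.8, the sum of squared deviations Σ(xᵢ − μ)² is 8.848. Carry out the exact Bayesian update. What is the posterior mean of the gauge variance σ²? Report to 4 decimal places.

With known mean μ and an Inverse-Gamma(α, β) prior on σ², the Normal likelihood is conjugate: posterior is Inv-Gamma(α + n/2, β + Σ(xᵢ−μ)²/2).
Posterior: Inv-Gamma(2.98 + 4/2, 16.51 + 8.848/2) = Inv-Gamma(4.98, 20.9340).
E[σ²|data] = β/(α−1) = 20.9340/3.98 = 5.2598.

5.2598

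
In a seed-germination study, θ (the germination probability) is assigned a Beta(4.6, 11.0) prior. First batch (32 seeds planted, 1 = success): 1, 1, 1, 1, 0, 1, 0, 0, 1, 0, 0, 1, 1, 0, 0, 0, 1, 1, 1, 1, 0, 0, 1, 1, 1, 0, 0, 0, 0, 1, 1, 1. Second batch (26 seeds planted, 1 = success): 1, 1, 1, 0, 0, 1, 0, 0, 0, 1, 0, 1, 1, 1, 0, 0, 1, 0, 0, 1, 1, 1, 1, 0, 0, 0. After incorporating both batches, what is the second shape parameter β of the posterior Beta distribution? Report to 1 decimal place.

38.0

The Beta prior is conjugate to a Binomial/Bernoulli likelihood; the update adds successes to α and failures to β.
After batch 1: Beta(4.6+18, 11.0+14) = Beta(22.6, 25.0).
After batch 2: Beta(22.6+13, 25.0+13) = Beta(35.6, 38.0).
Posterior β = 38.0.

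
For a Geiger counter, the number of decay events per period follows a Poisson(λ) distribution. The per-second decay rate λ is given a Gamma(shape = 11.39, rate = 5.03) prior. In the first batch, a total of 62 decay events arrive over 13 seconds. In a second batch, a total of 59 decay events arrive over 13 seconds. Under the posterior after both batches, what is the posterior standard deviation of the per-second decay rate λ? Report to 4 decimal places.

0.3708

With a Gamma(shape α, rate β) prior, the Poisson likelihood is conjugate: the posterior is Gamma(α + ΣXᵢ, β + n).
After batch 1: Gamma(α+S, β+n) = Gamma(11.39+62, 5.03+13) = Gamma(73.39, 18.03).
After batch 2: Gamma(α+S, β+n) = Gamma(73.39+59, 18.03+13) = Gamma(132.39, 31.03).
SD = √α/β = √132.39/31.03 = 0.3708.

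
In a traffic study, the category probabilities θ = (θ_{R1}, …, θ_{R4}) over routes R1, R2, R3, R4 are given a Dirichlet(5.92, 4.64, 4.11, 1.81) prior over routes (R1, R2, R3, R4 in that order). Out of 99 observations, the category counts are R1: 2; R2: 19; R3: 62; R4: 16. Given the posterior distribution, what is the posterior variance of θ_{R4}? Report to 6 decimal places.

0.001120

The Dirichlet prior is conjugate to the Multinomial likelihood: each posterior αⱼ = prior αⱼ + observed count nⱼ.
Posterior concentration: (7.92, 23.64, 66.11, 17.81), total = 115.48.
Var[θ_j] = α_j(Σα−α_j)/((Σα)²(Σα+1)) = 17.81·97.67/(115.48²·116.48) = 0.001120.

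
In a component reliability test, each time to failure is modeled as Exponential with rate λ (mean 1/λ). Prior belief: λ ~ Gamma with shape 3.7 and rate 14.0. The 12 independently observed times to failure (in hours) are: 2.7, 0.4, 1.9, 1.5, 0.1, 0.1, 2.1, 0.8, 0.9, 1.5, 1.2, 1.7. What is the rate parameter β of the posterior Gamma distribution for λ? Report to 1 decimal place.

With a Gamma(shape α, rate β) prior on the exponential rate λ, the posterior after n observations with total T = Σxᵢ is Gamma(α+n, β+T).
Sum of observations T = 14.9 hours; n = 12.
Posterior: Gamma(3.7+12, 14.0+14.9) = Gamma(15.7, 28.9).
Posterior β = 28.9.

28.9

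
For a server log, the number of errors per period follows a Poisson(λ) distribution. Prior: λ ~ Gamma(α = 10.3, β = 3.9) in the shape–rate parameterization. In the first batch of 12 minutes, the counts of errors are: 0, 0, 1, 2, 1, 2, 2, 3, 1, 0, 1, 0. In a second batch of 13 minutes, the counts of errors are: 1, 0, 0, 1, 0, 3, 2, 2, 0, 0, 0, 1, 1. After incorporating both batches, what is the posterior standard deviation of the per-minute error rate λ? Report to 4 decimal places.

With a Gamma(shape α, rate β) prior, the Poisson likelihood is conjugate: the posterior is Gamma(α + ΣXᵢ, β + n).
Batch 1: sum of counts S = 13 over n = 12 minutes.
After batch 1: Gamma(α+S, β+n) = Gamma(10.3+13, 3.9+12) = Gamma(23.3, 15.9).
Batch 2: sum of counts S = 11 over n = 13 minutes.
After batch 2: Gamma(α+S, β+n) = Gamma(23.3+11, 15.9+13) = Gamma(34.3, 28.9).
SD = √α/β = √34.3/28.9 = 0.2027.

0.2027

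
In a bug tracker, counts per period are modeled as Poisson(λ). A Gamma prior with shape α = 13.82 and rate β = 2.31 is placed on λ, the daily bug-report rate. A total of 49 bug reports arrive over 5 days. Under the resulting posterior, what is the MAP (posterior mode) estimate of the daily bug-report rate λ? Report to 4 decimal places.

With a Gamma(shape α, rate β) prior, the Poisson likelihood is conjugate: the posterior is Gamma(α + ΣXᵢ, β + n).
Posterior: Gamma(α+S, β+n) = Gamma(13.82+49, 2.31+5) = Gamma(62.82, 7.31).
Mode of Gamma(α,β) for α≥1 is (α−1)/β = 61.82/7.31 = 8.4569.

8.4569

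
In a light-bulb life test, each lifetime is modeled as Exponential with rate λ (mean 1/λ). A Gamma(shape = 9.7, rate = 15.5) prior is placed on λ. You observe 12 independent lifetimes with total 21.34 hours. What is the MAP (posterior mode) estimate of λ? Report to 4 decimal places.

0.5619

With a Gamma(shape α, rate β) prior on the exponential rate λ, the posterior after n observations with total T = Σxᵢ is Gamma(α+n, β+T).
Posterior: Gamma(9.7+12, 15.5+21.34) = Gamma(21.7, 36.84).
Mode = (α−1)/β = 0.5619.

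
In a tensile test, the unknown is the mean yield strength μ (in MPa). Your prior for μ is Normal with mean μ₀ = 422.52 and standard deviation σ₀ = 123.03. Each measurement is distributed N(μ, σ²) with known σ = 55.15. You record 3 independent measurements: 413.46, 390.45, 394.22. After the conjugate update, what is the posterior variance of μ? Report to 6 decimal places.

950.196306

For Normal data with known variance σ², a Normal(μ₀, σ₀²) prior on μ is conjugate. Posterior precision = 1/σ₀² + n/σ²; posterior mean is the precision-weighted average of μ₀ and x̄.
σ₀² = 123.03² = 15136.3809, σ² = 55.15² = 3041.5225; σ² + n·σ₀² = 3041.5225 + 3·15136.3809 = 48450.6652.
Posterior precision = 1/σ₀² + n/σ² = 1/15136.3809 + 3/3041.5225 = (σ² + n·σ₀²)/(σ₀²σ²) = 48450.6652/(15136.3809·3041.5225); posterior variance σₙ² = σ₀²σ²/(σ² + n·σ₀²) = 15136.3809·3041.5225/48450.6652 = 950.196306.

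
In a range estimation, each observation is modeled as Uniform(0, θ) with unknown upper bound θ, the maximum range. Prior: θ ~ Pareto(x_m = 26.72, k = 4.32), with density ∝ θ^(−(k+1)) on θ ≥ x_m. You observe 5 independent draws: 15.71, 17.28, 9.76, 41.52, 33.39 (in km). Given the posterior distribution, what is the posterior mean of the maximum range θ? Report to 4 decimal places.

A Pareto(scale x_m, shape k) prior on the upper bound θ of Uniform(0, θ) is conjugate: posterior is Pareto(max(x_m, max xᵢ), k + n).
Sample maximum = 41.52; prior scale x_m = 26.72 → posterior scale = max = 41.52.
Posterior shape = 4.32 + 5 = 9.32.
E[θ|data] = k·x_m/(k−1) = 9.32·41.52/8.32 = 46.5104.

46.5104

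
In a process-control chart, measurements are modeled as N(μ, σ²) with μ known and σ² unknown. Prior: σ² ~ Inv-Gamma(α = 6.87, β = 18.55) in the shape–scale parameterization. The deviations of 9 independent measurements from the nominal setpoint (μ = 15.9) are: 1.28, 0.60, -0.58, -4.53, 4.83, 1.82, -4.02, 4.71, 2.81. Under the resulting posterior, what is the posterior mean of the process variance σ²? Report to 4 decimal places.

6.4049

With known mean μ and an Inverse-Gamma(α, β) prior on σ², the Normal likelihood is conjugate: posterior is Inv-Gamma(α + n/2, β + Σ(xᵢ−μ)²/2).
Σ(xᵢ−μ)² = (1.28)² + (0.60)² + (-0.58)² + (-4.53)² + (4.83)² + (1.82)² + (-4.02)² + (4.71)² + (2.81)² = 95.7376.
Posterior: Inv-Gamma(6.87 + 9/2, 18.55 + 95.7376/2) = Inv-Gamma(11.37, 66.41880).
E[σ²|data] = β/(α−1) = 66.41880/10.37 = 6.4049.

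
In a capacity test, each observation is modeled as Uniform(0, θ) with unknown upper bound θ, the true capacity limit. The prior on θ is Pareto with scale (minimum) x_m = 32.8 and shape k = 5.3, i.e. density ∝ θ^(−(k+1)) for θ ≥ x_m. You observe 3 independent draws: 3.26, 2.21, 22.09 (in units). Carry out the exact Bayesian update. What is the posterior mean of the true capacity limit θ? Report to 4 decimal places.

37.2932

A Pareto(scale x_m, shape k) prior on the upper bound θ of Uniform(0, θ) is conjugate: posterior is Pareto(max(x_m, max xᵢ), k + n).
Sample maximum = 22.09; prior scale x_m = 32.8 → posterior scale = max = 32.80.
Posterior shape = 5.3 + 3 = 8.3.
E[θ|data] = k·x_m/(k−1) = 8.3·32.80/7.3 = 37.2932.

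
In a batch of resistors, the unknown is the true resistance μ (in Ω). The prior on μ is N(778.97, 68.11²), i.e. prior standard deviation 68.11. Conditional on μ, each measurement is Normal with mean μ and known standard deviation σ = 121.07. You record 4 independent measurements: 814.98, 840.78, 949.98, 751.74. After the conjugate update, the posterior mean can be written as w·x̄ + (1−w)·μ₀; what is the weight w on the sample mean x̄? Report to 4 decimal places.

For Normal data with known variance σ², a Normal(μ₀, σ₀²) prior on μ is conjugate. Posterior precision = 1/σ₀² + n/σ²; posterior mean is the precision-weighted average of μ₀ and x̄.
σ₀² = 68.11² = 4638.9721, σ² = 121.07² = 14657.9449. Prior precision 1/σ₀² = 1/4638.9721; data precision n/σ² = 4/14657.9449.
w = (n/σ²)/(1/σ₀² + n/σ²) = n·σ₀²/(σ² + n·σ₀²) = 4·4638.9721/(14657.9449 + 4·4638.9721) = 18555.8884/33213.8333 = 0.5587.

0.5587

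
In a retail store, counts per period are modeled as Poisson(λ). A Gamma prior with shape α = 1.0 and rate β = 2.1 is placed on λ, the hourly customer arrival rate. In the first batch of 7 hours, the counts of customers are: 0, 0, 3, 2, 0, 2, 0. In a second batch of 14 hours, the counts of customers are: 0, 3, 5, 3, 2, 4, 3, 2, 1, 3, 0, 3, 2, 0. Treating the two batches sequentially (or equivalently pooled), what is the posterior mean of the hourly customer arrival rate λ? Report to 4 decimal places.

With a Gamma(shape α, rate β) prior, the Poisson likelihood is conjugate: the posterior is Gamma(α + ΣXᵢ, β + n).
Batch 1: sum of counts S = 7 over n = 7 hours.
After batch 1: Gamma(α+S, β+n) = Gamma(1.0+7, 2.1+7) = Gamma(8.0, 9.1).
Batch 2: sum of counts S = 31 over n = 14 hours.
After batch 2: Gamma(α+S, β+n) = Gamma(8.0+31, 9.1+14) = Gamma(39.0, 23.1).
Posterior mean = α/β = 39.0/23.1 = 1.6883.

1.6883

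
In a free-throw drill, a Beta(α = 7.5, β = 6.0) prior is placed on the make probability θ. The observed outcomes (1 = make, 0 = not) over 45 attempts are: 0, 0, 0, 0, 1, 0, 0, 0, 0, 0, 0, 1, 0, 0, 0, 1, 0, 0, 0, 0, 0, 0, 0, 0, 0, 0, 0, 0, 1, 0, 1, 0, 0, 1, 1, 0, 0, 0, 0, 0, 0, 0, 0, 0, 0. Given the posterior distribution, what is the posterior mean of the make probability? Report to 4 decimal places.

0.2479

The Beta prior is conjugate to a Binomial/Bernoulli likelihood; the update adds successes to α and failures to β.
Posterior: Beta(α+k, β+n−k) = Beta(7.5+7, 6.0+38) = Beta(14.5, 44.0).
Posterior mean = α/(α+β) = 14.5/58.5 = 0.2479.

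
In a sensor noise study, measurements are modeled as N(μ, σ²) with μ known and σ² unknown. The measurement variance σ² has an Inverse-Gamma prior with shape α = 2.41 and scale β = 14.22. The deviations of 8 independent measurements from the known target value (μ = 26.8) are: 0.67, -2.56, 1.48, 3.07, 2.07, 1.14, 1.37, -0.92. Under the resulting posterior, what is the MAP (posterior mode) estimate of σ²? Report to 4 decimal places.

With known mean μ and an Inverse-Gamma(α, β) prior on σ², the Normal likelihood is conjugate: posterior is Inv-Gamma(α + n/2, β + Σ(xᵢ−μ)²/2).
Σ(xᵢ−μ)² = (0.67)² + (-2.56)² + (1.48)² + (3.07)² + (2.07)² + (1.14)² + (1.37)² + (-0.92)² = 26.9256.
Posterior: Inv-Gamma(2.41 + 8/2, 14.22 + 26.9256/2) = Inv-Gamma(6.41, 27.68280).
Mode = β/(α+1) = 27.68280/7.41 = 3.7359.

3.7359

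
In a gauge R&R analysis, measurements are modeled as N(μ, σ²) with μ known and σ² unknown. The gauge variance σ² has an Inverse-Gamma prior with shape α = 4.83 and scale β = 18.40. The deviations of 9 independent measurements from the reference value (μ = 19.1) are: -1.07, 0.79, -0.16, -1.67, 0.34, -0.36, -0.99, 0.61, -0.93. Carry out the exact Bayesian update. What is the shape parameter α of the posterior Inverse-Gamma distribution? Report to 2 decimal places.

With known mean μ and an Inverse-Gamma(α, β) prior on σ², the Normal likelihood is conjugate: posterior is Inv-Gamma(α + n/2, β + Σ(xᵢ−μ)²/2).
Σ(xᵢ−μ)² = (-1.07)² + (0.79)² + (-0.16)² + (-1.67)² + (0.34)² + (-0.36)² + (-0.99)² + (0.61)² + (-0.93)² = 7.0458.
Posterior: Inv-Gamma(4.83 + 9/2, 18.40 + 7.0458/2) = Inv-Gamma(9.33, 21.92290).
Posterior α = 9.33.

9.33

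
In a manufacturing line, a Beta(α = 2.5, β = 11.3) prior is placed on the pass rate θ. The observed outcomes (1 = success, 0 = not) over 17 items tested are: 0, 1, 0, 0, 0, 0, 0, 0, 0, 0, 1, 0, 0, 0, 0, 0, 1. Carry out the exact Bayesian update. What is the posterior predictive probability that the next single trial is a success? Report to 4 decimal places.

The Beta prior is conjugate to a Binomial/Bernoulli likelihood; the update adds successes to α and failures to β.
Posterior: Beta(α+k, β+n−k) = Beta(2.5+3, 11.3+14) = Beta(5.5, 25.3).
For a single future Bernoulli trial, P(success | data) = α/(α+β) = 0.1786.

0.1786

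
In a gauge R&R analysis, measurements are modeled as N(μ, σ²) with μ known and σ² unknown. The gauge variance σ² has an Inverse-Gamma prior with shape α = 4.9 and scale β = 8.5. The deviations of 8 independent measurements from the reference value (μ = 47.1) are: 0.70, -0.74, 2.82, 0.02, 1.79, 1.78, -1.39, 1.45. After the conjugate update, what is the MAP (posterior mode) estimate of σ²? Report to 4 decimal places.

1.8383

With known mean μ and an Inverse-Gamma(α, β) prior on σ², the Normal likelihood is conjugate: posterior is Inv-Gamma(α + n/2, β + Σ(xᵢ−μ)²/2).
Σ(xᵢ−μ)² = (0.70)² + (-0.74)² + (2.82)² + (0.02)² + (1.79)² + (1.78)² + (-1.39)² + (1.45)² = 19.3975.
Posterior: Inv-Gamma(4.9 + 8/2, 8.5 + 19.3975/2) = Inv-Gamma(8.90, 18.19875).
Mode = β/(α+1) = 18.19875/9.90 = 1.8383.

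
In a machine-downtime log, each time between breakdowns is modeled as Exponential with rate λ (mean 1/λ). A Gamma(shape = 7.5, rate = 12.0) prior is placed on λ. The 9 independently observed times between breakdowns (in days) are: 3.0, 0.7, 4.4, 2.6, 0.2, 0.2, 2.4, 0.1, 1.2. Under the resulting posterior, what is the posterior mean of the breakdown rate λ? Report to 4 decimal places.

0.6157

With a Gamma(shape α, rate β) prior on the exponential rate λ, the posterior after n observations with total T = Σxᵢ is Gamma(α+n, β+T).
Sum of observations T = 14.8 days; n = 9.
Posterior: Gamma(7.5+9, 12.0+14.8) = Gamma(16.5, 26.8).
Posterior mean of λ = α/β = 16.5/26.8 = 0.6157.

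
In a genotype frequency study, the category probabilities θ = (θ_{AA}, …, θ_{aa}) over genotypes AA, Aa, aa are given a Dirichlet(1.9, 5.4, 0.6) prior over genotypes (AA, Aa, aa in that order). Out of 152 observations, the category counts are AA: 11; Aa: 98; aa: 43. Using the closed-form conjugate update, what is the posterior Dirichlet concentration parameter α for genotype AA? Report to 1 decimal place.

12.9

The Dirichlet prior is conjugate to the Multinomial likelihood: each posterior αⱼ = prior αⱼ + observed count nⱼ.
Posterior concentration: (12.9, 103.4, 43.6), total = 159.9.
α_{AA} = 1.9 + 11 = 12.9.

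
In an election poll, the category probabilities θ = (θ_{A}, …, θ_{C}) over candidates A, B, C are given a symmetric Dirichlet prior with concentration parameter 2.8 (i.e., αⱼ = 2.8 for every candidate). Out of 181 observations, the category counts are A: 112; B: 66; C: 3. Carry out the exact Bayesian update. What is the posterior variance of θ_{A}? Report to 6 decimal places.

The Dirichlet prior is conjugate to the Multinomial likelihood: each posterior αⱼ = prior αⱼ + observed count nⱼ.
Posterior concentration: (114.8, 68.8, 5.8), total = 189.4.
Var[θ_j] = α_j(Σα−α_j)/((Σα)²(Σα+1)) = 114.8·74.6/(189.4²·190.4) = 0.001254.

0.001254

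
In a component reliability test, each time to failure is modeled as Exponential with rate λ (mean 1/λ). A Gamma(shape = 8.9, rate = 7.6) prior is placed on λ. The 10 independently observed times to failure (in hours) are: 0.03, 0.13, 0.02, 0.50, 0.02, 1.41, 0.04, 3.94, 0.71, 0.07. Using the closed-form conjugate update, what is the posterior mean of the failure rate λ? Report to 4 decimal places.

1.3062

With a Gamma(shape α, rate β) prior on the exponential rate λ, the posterior after n observations with total T = Σxᵢ is Gamma(α+n, β+T).
Sum of observations T = 6.87 hours; n = 10.
Posterior: Gamma(8.9+10, 7.6+6.87) = Gamma(18.9, 14.47).
Posterior mean of λ = α/β = 18.9/14.47 = 1.3062.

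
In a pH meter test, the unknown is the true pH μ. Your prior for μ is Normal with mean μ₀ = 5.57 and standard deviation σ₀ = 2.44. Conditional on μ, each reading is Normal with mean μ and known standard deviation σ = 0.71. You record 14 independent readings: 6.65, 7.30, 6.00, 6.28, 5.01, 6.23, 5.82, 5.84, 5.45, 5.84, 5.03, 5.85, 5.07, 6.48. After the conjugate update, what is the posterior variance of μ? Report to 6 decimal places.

0.035791

For Normal data with known variance σ², a Normal(μ₀, σ₀²) prior on μ is conjugate. Posterior precision = 1/σ₀² + n/σ²; posterior mean is the precision-weighted average of μ₀ and x̄.
σ₀² = 2.44² = 5.9536, σ² = 0.71² = 0.5041; σ² + n·σ₀² = 0.5041 + 14·5.9536 = 83.8545.
Posterior precision = 1/σ₀² + n/σ² = 1/5.9536 + 14/0.5041 = (σ² + n·σ₀²)/(σ₀²σ²) = 83.8545/(5.9536·0.5041); posterior variance σₙ² = σ₀²σ²/(σ² + n·σ₀²) = 5.9536·0.5041/83.8545 = 0.035791.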